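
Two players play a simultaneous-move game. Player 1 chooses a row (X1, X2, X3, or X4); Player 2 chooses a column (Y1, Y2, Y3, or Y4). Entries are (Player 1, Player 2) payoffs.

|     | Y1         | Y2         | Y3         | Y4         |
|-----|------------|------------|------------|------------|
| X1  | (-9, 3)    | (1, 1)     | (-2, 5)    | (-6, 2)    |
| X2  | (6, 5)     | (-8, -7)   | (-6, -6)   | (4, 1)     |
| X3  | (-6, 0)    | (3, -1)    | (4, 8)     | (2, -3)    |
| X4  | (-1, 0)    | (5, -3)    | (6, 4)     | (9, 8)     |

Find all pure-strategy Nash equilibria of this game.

A profile is a Nash equilibrium when each player is best-responding to the other.
Player 1's best responses — vs Y1: X2 (payoff 6); vs Y2: X4 (payoff 5); vs Y3: X4 (payoff 6); vs Y4: X4 (payoff 9).
Player 2's best responses — vs X1: Y3 (payoff 5); vs X2: Y1 (payoff 5); vs X3: Y3 (payoff 8); vs X4: Y4 (payoff 8).
Mutual best responses occur at (X2, Y1) and (X4, Y4); at each, neither player gains by switching.

(X2, Y1) and (X4, Y4)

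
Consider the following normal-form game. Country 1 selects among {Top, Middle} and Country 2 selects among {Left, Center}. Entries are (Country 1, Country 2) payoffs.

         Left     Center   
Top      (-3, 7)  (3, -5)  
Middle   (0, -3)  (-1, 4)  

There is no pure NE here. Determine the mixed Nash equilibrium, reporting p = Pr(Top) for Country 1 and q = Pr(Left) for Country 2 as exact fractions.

p = 7/19, q = 4/7

In a mixed NE each player is indifferent between their pure strategies, so the opponent's mix sets the indifference.
Country 2 indifferent between Left and Center: p·7 + (1−p)·(-3) = p·(-5) + (1−p)·4 ⟹ (-3) + 10p = 4 + (-9)p ⟹ p = 7/19.
Country 1 indifferent between Top and Middle: q·(-3) + (1−q)·3 = q·0 + (1−q)·(-1) ⟹ 3 + (-6)q = (-1) + 1q ⟹ q = 4/7.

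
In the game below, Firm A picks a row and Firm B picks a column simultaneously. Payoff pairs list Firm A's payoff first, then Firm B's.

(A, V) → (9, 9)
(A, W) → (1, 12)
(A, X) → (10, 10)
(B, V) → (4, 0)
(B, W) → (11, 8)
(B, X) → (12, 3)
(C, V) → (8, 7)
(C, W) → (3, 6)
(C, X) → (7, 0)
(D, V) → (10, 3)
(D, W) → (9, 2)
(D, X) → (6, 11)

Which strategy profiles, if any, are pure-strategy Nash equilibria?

Find each player's best response to every opponent strategy; NE are the intersections.
Firm A's best responses — vs V: D (payoff 10); vs W: B (payoff 11); vs X: B (payoff 12).
Firm B's best responses — vs A: W (payoff 12); vs B: W (payoff 8); vs C: V (payoff 7); vs D: X (payoff 11).
The only mutual best response is (B, W); neither player gains by switching there.

(B, W)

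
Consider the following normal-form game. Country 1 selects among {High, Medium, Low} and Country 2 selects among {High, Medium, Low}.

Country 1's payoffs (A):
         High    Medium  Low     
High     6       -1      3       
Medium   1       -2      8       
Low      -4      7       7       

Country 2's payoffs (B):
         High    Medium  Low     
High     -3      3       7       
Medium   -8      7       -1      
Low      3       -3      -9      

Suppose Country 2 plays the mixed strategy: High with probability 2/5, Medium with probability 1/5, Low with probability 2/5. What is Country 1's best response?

High

Country 1's best reply maximizes expected payoff against the mix.
High: (2/5)·6 + (1/5)·(-1) + (2/5)·3 = 17/5
Medium: (2/5)·1 + (1/5)·(-2) + (2/5)·8 = 16/5
Low: (2/5)·(-4) + (1/5)·7 + (2/5)·7 = 13/5
Highest expected payoff is 17/5, from High.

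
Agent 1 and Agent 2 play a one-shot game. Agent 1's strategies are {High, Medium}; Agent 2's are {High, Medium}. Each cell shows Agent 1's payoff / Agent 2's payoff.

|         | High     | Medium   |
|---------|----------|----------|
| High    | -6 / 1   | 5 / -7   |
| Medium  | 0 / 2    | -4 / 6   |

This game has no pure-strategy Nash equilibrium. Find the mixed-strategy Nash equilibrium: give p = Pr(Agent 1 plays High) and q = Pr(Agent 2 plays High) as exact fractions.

In a mixed NE each player is indifferent between their pure strategies, so the opponent's mix sets the indifference.
Agent 2 indifferent between High and Medium: p·1 + (1−p)·2 = p·(-7) + (1−p)·6 ⟹ 2 + (-1)p = 6 + (-13)p ⟹ p = 1/3.
Agent 1 indifferent between High and Medium: q·(-6) + (1−q)·5 = q·0 + (1−q)·(-4) ⟹ 5 + (-11)q = (-4) + 4q ⟹ q = 3/5.

p = 1/3, q = 3/5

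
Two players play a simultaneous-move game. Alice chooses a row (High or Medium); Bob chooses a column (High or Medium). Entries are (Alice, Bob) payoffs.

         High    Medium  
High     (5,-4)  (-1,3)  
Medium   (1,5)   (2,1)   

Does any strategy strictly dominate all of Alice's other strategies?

A strategy is strictly dominant if it gives Alice a strictly higher payoff than every other strategy, against every choice by the opponent.
High is not dominant: against Medium, Medium gives 2 > -1.
Medium is not dominant: against High, High gives 5 > 1.
No single strategy is best against every opponent action.

None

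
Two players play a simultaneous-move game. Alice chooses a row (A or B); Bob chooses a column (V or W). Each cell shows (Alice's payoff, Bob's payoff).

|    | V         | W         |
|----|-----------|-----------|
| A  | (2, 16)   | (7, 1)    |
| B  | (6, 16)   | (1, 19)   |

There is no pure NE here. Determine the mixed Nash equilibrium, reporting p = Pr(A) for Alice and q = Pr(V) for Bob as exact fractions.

p = 1/6, q = 3/5

Each player's mixing probability is pinned down by making the *other* player indifferent.
Bob indifferent between V and W: p·16 + (1−p)·16 = p·1 + (1−p)·19 ⟹ 16 + 0p = 19 + (-18)p ⟹ p = 1/6.
Alice indifferent between A and B: q·2 + (1−q)·7 = q·6 + (1−q)·1 ⟹ 7 + (-5)q = 1 + 5q ⟹ q = 3/5.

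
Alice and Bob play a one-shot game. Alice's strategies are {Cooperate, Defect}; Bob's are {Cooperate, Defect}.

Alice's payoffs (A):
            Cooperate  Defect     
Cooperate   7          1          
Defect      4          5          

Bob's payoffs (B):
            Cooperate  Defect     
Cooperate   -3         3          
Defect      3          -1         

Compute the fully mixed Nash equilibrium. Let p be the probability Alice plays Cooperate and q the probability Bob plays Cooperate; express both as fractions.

In a mixed NE each player is indifferent between their pure strategies, so the opponent's mix sets the indifference.
Bob indifferent between Cooperate and Defect: p·(-3) + (1−p)·3 = p·3 + (1−p)·(-1) ⟹ 3 + (-6)p = (-1) + 4p ⟹ p = 2/5.
Alice indifferent between Cooperate and Defect: q·7 + (1−q)·1 = q·4 + (1−q)·5 ⟹ 1 + 6q = 5 + (-1)q ⟹ q = 4/7.

p = 2/5, q = 4/7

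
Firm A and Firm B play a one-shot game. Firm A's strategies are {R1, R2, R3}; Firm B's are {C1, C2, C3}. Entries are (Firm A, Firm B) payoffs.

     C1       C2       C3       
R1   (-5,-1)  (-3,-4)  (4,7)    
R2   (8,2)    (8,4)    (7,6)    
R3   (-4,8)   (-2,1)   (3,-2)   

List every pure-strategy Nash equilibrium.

Find each player's best response to every opponent strategy; NE are the intersections.
Firm A's best responses — vs C1: R2 (payoff 8); vs C2: R2 (payoff 8); vs C3: R2 (payoff 7).
Firm B's best responses — vs R1: C3 (payoff 7); vs R2: C3 (payoff 6); vs R3: C1 (payoff 8).
The only mutual best response is (R2, C3); neither player gains by switching there.

(R2, C3)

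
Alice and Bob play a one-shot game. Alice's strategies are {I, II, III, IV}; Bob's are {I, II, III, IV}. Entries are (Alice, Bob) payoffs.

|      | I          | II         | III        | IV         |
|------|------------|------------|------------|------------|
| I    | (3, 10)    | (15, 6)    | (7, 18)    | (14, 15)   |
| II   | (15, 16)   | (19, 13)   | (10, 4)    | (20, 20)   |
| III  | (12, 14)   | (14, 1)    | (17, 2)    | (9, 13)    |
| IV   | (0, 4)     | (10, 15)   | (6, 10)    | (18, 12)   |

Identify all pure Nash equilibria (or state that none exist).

(II, IV)

Find each player's best response to every opponent strategy; NE are the intersections.
Alice's best responses — vs I: II (payoff 15); vs II: II (payoff 19); vs III: III (payoff 17); vs IV: II (payoff 20).
Bob's best responses — vs I: III (payoff 18); vs II: IV (payoff 20); vs III: I (payoff 14); vs IV: II (payoff 15).
The only mutual best response is (II, IV); neither player gains by switching there.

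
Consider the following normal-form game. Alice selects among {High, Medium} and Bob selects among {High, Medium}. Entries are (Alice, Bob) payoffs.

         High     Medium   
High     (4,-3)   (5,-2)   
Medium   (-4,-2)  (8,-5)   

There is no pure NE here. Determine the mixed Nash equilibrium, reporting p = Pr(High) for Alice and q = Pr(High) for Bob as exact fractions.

p = 3/4, q = 3/11

Each player's mixing probability is pinned down by making the *other* player indifferent.
Bob indifferent between High and Medium: p·(-3) + (1−p)·(-2) = p·(-2) + (1−p)·(-5) ⟹ (-2) + (-1)p = (-5) + 3p ⟹ p = 3/4.
Alice indifferent between High and Medium: q·4 + (1−q)·5 = q·(-4) + (1−q)·8 ⟹ 5 + (-1)q = 8 + (-12)q ⟹ q = 3/11.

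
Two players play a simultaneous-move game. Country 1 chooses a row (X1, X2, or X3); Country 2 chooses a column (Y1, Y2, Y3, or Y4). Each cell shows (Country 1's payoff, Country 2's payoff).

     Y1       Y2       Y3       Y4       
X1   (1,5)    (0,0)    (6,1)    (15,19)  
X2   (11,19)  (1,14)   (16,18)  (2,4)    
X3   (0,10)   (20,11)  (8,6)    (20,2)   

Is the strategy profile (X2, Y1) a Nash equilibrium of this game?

Yes

Holding Country 2 at Y1: Country 1 gets 11 from X2, versus 1 from X1, 0 from X3. No profitable deviation for Country 1.
Holding Country 1 at X2: Country 2 gets 19 from Y1, versus 14 from Y2, 18 from Y3, 4 from Y4. No profitable deviation for Country 2 either.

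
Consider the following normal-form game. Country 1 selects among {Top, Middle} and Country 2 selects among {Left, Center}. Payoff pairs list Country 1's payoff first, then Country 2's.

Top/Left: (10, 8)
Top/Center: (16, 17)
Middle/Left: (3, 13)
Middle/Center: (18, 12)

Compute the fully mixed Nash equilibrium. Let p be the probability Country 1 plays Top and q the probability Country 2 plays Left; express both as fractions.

p = 1/10, q = 2/9

Each player's mixing probability is pinned down by making the *other* player indifferent.
Country 2 indifferent between Left and Center: p·8 + (1−p)·13 = p·17 + (1−p)·12 ⟹ 13 + (-5)p = 12 + 5p ⟹ p = 1/10.
Country 1 indifferent between Top and Middle: q·10 + (1−q)·16 = q·3 + (1−q)·18 ⟹ 16 + (-6)q = 18 + (-15)q ⟹ q = 2/9.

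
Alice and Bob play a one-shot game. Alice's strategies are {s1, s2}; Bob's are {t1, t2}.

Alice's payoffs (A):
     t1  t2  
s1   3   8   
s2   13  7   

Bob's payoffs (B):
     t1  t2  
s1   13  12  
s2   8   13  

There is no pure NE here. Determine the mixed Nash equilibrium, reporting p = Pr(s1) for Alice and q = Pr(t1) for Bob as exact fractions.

In a mixed NE each player is indifferent between their pure strategies, so the opponent's mix sets the indifference.
Bob indifferent between t1 and t2: p·13 + (1−p)·8 = p·12 + (1−p)·13 ⟹ 8 + 5p = 13 + (-1)p ⟹ p = 5/6.
Alice indifferent between s1 and s2: q·3 + (1−q)·8 = q·13 + (1−q)·7 ⟹ 8 + (-5)q = 7 + 6q ⟹ q = 1/11.

p = 5/6, q = 1/11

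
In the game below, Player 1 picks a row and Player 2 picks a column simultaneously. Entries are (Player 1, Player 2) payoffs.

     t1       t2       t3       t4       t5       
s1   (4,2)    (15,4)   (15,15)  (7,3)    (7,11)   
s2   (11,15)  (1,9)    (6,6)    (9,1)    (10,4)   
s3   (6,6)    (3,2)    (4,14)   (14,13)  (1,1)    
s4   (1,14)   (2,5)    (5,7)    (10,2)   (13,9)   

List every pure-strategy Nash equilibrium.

Find each player's best response to every opponent strategy; NE are the intersections.
Player 1's best responses — vs t1: s2 (payoff 11); vs t2: s1 (payoff 15); vs t3: s1 (payoff 15); vs t4: s3 (payoff 14); vs t5: s4 (payoff 13).
Player 2's best responses — vs s1: t3 (payoff 15); vs s2: t1 (payoff 15); vs s3: t3 (payoff 14); vs s4: t1 (payoff 14).
Mutual best responses occur at (s1, t3) and (s2, t1); at each, neither player gains by switching.

(s1, t3) and (s2, t1)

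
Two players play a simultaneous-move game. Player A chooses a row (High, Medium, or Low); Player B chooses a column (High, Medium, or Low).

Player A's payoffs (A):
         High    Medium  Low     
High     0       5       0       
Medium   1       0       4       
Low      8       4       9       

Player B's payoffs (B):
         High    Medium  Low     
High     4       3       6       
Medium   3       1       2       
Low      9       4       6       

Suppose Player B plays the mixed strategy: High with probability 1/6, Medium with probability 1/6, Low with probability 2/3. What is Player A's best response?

Low

Compute Player A's expected payoff from each pure strategy against the given mix.
High: (1/6)·0 + (1/6)·5 + (2/3)·0 = 5/6
Medium: (1/6)·1 + (1/6)·0 + (2/3)·4 = 17/6
Low: (1/6)·8 + (1/6)·4 + (2/3)·9 = 8
Highest expected payoff is 8, from Low.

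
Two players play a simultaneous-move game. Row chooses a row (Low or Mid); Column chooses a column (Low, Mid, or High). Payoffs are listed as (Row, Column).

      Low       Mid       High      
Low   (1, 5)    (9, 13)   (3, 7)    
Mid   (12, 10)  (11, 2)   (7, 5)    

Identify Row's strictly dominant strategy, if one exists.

Check whether one of Row's strategies beats all alternatives regardless of what the opponent does.
Mid strictly dominates: vs Low: 12 > 1; vs Mid: 11 > 9; vs High: 7 > 3.

Mid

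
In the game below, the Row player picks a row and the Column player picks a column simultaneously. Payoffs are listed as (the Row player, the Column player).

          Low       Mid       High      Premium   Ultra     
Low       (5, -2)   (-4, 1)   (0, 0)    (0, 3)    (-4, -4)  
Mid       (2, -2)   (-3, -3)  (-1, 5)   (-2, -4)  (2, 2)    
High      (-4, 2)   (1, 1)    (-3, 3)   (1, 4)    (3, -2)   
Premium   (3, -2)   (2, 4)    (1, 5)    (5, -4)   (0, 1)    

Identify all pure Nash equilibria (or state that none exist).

Find each player's best response to every opponent strategy; NE are the intersections.
The Row player's best responses — vs Low: Low (payoff 5); vs Mid: Premium (payoff 2); vs High: Premium (payoff 1); vs Premium: Premium (payoff 5); vs Ultra: High (payoff 3).
The Column player's best responses — vs Low: Premium (payoff 3); vs Mid: High (payoff 5); vs High: Premium (payoff 4); vs Premium: High (payoff 5).
The only mutual best response is (Premium, High); neither player gains by switching there.

(Premium, High)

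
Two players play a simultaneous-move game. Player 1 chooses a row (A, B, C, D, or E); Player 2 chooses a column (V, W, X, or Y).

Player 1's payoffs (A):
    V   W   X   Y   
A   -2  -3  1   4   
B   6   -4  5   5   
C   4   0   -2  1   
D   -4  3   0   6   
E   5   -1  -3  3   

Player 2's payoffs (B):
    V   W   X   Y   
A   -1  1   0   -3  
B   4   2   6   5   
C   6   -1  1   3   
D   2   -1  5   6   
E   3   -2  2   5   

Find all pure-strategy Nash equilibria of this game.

(B, X) and (D, Y)

Find each player's best response to every opponent strategy; NE are the intersections.
Player 1's best responses — vs V: B (payoff 6); vs W: D (payoff 3); vs X: B (payoff 5); vs Y: D (payoff 6).
Player 2's best responses — vs A: W (payoff 1); vs B: X (payoff 6); vs C: V (payoff 6); vs D: Y (payoff 6); vs E: Y (payoff 5).
Mutual best responses occur at (B, X) and (D, Y); at each, neither player gains by switching.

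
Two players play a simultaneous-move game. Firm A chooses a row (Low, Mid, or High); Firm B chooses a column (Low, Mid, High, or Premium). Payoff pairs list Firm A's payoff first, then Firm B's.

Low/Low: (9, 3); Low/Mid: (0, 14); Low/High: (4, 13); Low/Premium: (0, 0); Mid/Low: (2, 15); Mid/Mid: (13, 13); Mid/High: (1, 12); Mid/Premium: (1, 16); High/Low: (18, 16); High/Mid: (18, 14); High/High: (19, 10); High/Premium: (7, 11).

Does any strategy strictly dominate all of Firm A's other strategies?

Check whether one of Firm A's strategies beats all alternatives regardless of what the opponent does.
High strictly dominates: vs Low: 18 > each of {9, 2}; vs Mid: 18 > each of {0, 13}; vs High: 19 > each of {4, 1}; vs Premium: 7 > each of {0, 1}.

High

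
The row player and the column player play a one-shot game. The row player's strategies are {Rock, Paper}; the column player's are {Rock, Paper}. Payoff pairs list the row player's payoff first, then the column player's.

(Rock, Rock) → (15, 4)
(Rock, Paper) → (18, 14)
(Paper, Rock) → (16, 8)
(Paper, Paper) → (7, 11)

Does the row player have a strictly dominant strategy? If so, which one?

None

Check whether one of the row player's strategies beats all alternatives regardless of what the opponent does.
Rock is not dominant: against Rock, Paper gives 16 > 15.
Paper is not dominant: against Paper, Rock gives 18 > 7.
No single strategy is best against every opponent action.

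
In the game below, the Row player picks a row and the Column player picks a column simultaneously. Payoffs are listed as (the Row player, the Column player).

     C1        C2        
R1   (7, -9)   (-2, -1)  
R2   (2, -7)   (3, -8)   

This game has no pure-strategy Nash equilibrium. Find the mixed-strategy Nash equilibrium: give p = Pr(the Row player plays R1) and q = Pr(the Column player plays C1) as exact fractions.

p = 1/9, q = 1/2

Each player's mixing probability is pinned down by making the *other* player indifferent.
The Column player indifferent between C1 and C2: p·(-9) + (1−p)·(-7) = p·(-1) + (1−p)·(-8) ⟹ (-7) + (-2)p = (-8) + 7p ⟹ p = 1/9.
The Row player indifferent between R1 and R2: q·7 + (1−q)·(-2) = q·2 + (1−q)·3 ⟹ (-2) + 9q = 3 + (-1)q ⟹ q = 1/2.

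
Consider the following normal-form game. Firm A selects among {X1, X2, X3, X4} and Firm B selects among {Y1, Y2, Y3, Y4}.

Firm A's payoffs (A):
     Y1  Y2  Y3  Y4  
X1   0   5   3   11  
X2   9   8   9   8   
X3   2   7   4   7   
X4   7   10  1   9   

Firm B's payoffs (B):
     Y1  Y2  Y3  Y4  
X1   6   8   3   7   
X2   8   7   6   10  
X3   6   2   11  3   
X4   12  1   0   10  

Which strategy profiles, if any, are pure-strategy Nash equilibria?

Check mutual best responses: a cell is a NE iff neither player can gain by unilaterally deviating.
Firm A's best responses — vs Y1: X2 (payoff 9); vs Y2: X4 (payoff 10); vs Y3: X2 (payoff 9); vs Y4: X1 (payoff 11).
Firm B's best responses — vs X1: Y2 (payoff 8); vs X2: Y4 (payoff 10); vs X3: Y3 (payoff 11); vs X4: Y1 (payoff 12).
No cell has both players best-responding. For instance, Firm A's best reply to Y4 is X1, but against X1 Firm B prefers Y2 over Y4.

No pure-strategy Nash equilibrium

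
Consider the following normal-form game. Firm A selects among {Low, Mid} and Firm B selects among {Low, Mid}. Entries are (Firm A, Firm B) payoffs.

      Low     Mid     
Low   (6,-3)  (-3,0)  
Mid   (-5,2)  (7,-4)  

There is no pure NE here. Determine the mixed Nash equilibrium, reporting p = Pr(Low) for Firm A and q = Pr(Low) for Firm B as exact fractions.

p = 2/3, q = 10/21

Each player's mixing probability is pinned down by making the *other* player indifferent.
Firm B indifferent between Low and Mid: p·(-3) + (1−p)·2 = p·0 + (1−p)·(-4) ⟹ 2 + (-5)p = (-4) + 4p ⟹ p = 2/3.
Firm A indifferent between Low and Mid: q·6 + (1−q)·(-3) = q·(-5) + (1−q)·7 ⟹ (-3) + 9q = 7 + (-12)q ⟹ q = 10/21.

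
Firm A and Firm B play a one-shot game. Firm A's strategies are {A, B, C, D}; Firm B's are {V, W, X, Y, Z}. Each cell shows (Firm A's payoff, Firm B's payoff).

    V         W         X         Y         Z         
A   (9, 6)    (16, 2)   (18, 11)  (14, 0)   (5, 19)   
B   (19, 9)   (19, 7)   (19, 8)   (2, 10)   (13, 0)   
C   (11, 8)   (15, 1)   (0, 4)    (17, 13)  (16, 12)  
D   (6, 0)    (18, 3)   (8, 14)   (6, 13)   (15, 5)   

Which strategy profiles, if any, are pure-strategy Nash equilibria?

(C, Y)

Check mutual best responses: a cell is a NE iff neither player can gain by unilaterally deviating.
Firm A's best responses — vs V: B (payoff 19); vs W: B (payoff 19); vs X: B (payoff 19); vs Y: C (payoff 17); vs Z: C (payoff 16).
Firm B's best responses — vs A: Z (payoff 19); vs B: Y (payoff 10); vs C: Y (payoff 13); vs D: X (payoff 14).
The only mutual best response is (C, Y); neither player gains by switching there.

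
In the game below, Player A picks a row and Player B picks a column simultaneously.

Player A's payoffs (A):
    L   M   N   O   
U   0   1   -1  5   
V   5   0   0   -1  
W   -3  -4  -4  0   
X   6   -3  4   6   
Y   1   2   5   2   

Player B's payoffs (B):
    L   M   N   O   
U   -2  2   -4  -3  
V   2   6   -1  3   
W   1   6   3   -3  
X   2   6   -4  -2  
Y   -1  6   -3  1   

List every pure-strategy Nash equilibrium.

(Y, M)

A profile is a Nash equilibrium when each player is best-responding to the other.
Player A's best responses — vs L: X (payoff 6); vs M: Y (payoff 2); vs N: Y (payoff 5); vs O: X (payoff 6).
Player B's best responses — vs U: M (payoff 2); vs V: M (payoff 6); vs W: M (payoff 6); vs X: M (payoff 6); vs Y: M (payoff 6).
The only mutual best response is (Y, M); neither player gains by switching there.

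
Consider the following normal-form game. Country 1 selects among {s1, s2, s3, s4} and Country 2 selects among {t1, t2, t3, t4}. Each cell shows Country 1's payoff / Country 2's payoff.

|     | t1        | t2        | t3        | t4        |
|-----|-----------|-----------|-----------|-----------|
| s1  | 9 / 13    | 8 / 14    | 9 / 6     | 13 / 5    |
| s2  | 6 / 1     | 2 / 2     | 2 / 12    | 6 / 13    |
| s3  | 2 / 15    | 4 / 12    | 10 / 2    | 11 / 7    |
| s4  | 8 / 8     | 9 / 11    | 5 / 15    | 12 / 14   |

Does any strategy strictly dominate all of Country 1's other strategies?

Check whether one of Country 1's strategies beats all alternatives regardless of what the opponent does.
s1 is not dominant: against t2, s4 gives 9 > 8.
s2 is not dominant: against t1, s1 gives 9 > 6.
s3 is not dominant: against t1, s1 gives 9 > 2.
s4 is not dominant: against t1, s1 gives 9 > 8.
No single strategy is best against every opponent action.

No strictly dominant strategy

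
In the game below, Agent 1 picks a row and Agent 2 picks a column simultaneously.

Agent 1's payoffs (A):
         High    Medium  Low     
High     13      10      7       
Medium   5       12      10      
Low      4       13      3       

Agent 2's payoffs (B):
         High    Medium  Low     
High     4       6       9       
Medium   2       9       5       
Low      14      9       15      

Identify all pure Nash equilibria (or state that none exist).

Find each player's best response to every opponent strategy; NE are the intersections.
Agent 1's best responses — vs High: High (payoff 13); vs Medium: Low (payoff 13); vs Low: Medium (payoff 10).
Agent 2's best responses — vs High: Low (payoff 9); vs Medium: Medium (payoff 9); vs Low: Low (payoff 15).
No cell has both players best-responding. For instance, Agent 1's best reply to High is High, but against High Agent 2 prefers Low over High.

No pure-strategy Nash equilibrium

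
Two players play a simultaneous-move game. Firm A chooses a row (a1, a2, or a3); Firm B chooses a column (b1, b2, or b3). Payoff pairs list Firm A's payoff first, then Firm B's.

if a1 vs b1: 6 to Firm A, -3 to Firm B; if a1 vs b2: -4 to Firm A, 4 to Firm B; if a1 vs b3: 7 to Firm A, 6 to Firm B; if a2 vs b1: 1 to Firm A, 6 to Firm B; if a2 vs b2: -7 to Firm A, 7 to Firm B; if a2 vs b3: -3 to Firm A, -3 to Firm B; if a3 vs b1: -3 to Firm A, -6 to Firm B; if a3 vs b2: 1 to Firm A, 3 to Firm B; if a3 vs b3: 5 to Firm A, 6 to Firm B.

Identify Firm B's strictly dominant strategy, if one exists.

None

Check whether one of Firm B's strategies beats all alternatives regardless of what the opponent does.
b1 is not dominant: against a1, b2 gives 4 > -3.
b2 is not dominant: against a1, b3 gives 6 > 4.
b3 is not dominant: against a2, b1 gives 6 > -3.
No single strategy is best against every opponent action.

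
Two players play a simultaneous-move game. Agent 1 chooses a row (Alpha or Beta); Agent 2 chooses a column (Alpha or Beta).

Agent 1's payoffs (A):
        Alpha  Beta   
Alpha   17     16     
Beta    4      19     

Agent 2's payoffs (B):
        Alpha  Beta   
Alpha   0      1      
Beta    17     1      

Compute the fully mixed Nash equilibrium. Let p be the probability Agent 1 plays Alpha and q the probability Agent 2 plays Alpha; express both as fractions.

In a mixed NE each player is indifferent between their pure strategies, so the opponent's mix sets the indifference.
Agent 2 indifferent between Alpha and Beta: p·0 + (1−p)·17 = p·1 + (1−p)·1 ⟹ 17 + (-17)p = 1 + 0p ⟹ p = 16/17.
Agent 1 indifferent between Alpha and Beta: q·17 + (1−q)·16 = q·4 + (1−q)·19 ⟹ 16 + 1q = 19 + (-15)q ⟹ q = 3/16.

p = 16/17, q = 3/16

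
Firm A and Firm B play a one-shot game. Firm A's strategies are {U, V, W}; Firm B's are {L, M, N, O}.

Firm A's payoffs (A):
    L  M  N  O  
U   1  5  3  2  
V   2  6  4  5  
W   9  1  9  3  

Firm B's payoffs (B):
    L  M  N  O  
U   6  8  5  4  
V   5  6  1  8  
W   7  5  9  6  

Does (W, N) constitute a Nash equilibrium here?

Holding Firm B at N: Firm A gets 9 from W, versus 3 from U, 4 from V. No profitable deviation for Firm A.
Holding Firm A at W: Firm B gets 9 from N, versus 7 from L, 5 from M, 6 from O. No profitable deviation for Firm B either.

Yes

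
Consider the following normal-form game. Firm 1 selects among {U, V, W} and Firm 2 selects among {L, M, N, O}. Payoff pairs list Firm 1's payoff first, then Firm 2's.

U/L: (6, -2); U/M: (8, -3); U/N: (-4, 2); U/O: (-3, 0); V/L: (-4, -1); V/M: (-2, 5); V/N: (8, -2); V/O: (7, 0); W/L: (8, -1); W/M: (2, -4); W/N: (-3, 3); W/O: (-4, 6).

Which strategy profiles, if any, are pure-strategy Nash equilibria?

A profile is a Nash equilibrium when each player is best-responding to the other.
Firm 1's best responses — vs L: W (payoff 8); vs M: U (payoff 8); vs N: V (payoff 8); vs O: V (payoff 7).
Firm 2's best responses — vs U: N (payoff 2); vs V: M (payoff 5); vs W: O (payoff 6).
No cell has both players best-responding. For instance, Firm 1's best reply to M is U, but against U Firm 2 prefers N over M.

There is no pure-strategy Nash equilibrium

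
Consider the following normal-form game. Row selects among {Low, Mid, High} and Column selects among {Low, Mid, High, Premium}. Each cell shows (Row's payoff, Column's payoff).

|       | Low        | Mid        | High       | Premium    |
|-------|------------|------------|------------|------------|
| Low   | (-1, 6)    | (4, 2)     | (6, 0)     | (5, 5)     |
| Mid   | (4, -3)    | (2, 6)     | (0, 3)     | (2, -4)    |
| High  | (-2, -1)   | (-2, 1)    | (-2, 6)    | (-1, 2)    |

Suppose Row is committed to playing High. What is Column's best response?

With Row fixed at High, Column's payoffs are: Low → -1, Mid → 1, High → 6, Premium → 2.
The maximum is 6, achieved by High.

High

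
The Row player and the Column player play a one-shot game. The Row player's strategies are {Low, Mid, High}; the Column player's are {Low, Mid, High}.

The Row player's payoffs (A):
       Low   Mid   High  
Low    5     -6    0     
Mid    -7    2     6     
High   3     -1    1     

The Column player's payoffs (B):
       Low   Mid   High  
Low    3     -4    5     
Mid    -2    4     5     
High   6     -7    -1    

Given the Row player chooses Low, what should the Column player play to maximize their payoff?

With the Row player fixed at Low, the Column player's payoffs are: Low → 3, Mid → -4, High → 5.
The maximum is 5, achieved by High.

High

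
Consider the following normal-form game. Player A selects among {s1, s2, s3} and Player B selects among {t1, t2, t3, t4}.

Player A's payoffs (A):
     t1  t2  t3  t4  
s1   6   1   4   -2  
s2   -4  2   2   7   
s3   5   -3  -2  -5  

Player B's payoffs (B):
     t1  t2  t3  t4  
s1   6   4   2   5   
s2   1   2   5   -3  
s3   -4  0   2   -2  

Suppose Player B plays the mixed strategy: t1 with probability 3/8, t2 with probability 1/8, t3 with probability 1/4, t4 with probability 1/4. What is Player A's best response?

s1

Player A's best reply maximizes expected payoff against the mix.
s1: (3/8)·6 + (1/8)·1 + (1/4)·4 + (1/4)·(-2) = 23/8
s2: (3/8)·(-4) + (1/8)·2 + (1/4)·2 + (1/4)·7 = 1
s3: (3/8)·5 + (1/8)·(-3) + (1/4)·(-2) + (1/4)·(-5) = -1/4
Highest expected payoff is 23/8, from s1.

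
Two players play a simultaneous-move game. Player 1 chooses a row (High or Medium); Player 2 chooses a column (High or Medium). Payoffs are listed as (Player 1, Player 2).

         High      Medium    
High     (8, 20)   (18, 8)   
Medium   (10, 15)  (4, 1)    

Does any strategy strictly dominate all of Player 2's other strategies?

High

A strategy is strictly dominant if it gives Player 2 a strictly higher payoff than every other strategy, against every choice by the opponent.
High strictly dominates: vs High: 20 > 8; vs Medium: 15 > 1.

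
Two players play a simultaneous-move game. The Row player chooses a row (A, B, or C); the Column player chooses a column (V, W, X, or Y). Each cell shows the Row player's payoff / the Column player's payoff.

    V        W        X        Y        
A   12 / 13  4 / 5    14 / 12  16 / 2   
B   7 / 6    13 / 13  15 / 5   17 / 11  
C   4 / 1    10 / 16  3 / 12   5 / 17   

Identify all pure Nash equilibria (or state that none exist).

A profile is a Nash equilibrium when each player is best-responding to the other.
The Row player's best responses — vs V: A (payoff 12); vs W: B (payoff 13); vs X: B (payoff 15); vs Y: B (payoff 17).
The Column player's best responses — vs A: V (payoff 13); vs B: W (payoff 13); vs C: Y (payoff 17).
Mutual best responses occur at (A, V) and (B, W); at each, neither player gains by switching.

(A, V) and (B, W)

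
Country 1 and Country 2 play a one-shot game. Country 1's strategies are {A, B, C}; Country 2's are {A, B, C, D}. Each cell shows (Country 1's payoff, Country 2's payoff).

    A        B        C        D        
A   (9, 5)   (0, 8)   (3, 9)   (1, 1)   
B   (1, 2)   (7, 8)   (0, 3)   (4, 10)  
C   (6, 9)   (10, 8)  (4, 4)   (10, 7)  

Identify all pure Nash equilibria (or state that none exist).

None

A profile is a Nash equilibrium when each player is best-responding to the other.
Country 1's best responses — vs A: A (payoff 9); vs B: C (payoff 10); vs C: C (payoff 4); vs D: C (payoff 10).
Country 2's best responses — vs A: C (payoff 9); vs B: D (payoff 10); vs C: A (payoff 9).
No cell has both players best-responding. For instance, Country 1's best reply to C is C, but against C Country 2 prefers A over C.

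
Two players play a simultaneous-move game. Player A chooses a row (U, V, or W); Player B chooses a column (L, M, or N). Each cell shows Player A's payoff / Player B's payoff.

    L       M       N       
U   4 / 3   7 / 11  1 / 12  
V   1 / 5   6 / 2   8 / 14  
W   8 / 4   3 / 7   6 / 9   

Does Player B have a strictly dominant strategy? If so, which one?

N

Check whether one of Player B's strategies beats all alternatives regardless of what the opponent does.
N strictly dominates: vs U: 12 > each of {3, 11}; vs V: 14 > each of {5, 2}; vs W: 9 > each of {4, 7}.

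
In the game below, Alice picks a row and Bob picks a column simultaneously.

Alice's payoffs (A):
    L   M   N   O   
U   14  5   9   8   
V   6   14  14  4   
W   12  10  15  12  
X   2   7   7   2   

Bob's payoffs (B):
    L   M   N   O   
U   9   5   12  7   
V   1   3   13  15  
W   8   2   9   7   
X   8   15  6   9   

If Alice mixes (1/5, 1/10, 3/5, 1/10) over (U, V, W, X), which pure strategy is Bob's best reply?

Compute Bob's expected payoff from each pure strategy against the given mix.
L: (1/5)·9 + (1/10)·1 + (3/5)·8 + (1/10)·8 = 15/2
M: (1/5)·5 + (1/10)·3 + (3/5)·2 + (1/10)·15 = 4
N: (1/5)·12 + (1/10)·13 + (3/5)·9 + (1/10)·6 = 97/10
O: (1/5)·7 + (1/10)·15 + (3/5)·7 + (1/10)·9 = 8
Highest expected payoff is 97/10, from N.

N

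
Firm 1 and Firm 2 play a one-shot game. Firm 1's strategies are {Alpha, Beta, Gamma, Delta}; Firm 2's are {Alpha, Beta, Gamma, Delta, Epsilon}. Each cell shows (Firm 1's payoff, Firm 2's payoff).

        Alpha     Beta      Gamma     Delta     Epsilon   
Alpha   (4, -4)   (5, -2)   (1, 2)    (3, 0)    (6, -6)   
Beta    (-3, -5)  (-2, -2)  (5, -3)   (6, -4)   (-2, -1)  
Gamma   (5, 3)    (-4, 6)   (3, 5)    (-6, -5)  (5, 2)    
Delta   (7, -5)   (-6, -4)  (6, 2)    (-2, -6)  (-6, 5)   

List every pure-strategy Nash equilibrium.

None

Find each player's best response to every opponent strategy; NE are the intersections.
Firm 1's best responses — vs Alpha: Delta (payoff 7); vs Beta: Alpha (payoff 5); vs Gamma: Delta (payoff 6); vs Delta: Beta (payoff 6); vs Epsilon: Alpha (payoff 6).
Firm 2's best responses — vs Alpha: Gamma (payoff 2); vs Beta: Epsilon (payoff -1); vs Gamma: Beta (payoff 6); vs Delta: Epsilon (payoff 5).
No cell has both players best-responding. For instance, Firm 1's best reply to Gamma is Delta, but against Delta Firm 2 prefers Epsilon over Gamma.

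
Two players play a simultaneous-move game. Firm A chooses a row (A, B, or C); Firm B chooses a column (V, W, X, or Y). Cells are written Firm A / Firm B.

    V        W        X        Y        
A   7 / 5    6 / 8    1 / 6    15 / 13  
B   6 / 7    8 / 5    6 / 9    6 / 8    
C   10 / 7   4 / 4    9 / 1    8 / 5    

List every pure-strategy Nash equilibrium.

A profile is a Nash equilibrium when each player is best-responding to the other.
Firm A's best responses — vs V: C (payoff 10); vs W: B (payoff 8); vs X: C (payoff 9); vs Y: A (payoff 15).
Firm B's best responses — vs A: Y (payoff 13); vs B: X (payoff 9); vs C: V (payoff 7).
Mutual best responses occur at (A, Y) and (C, V); at each, neither player gains by switching.

(A, Y) and (C, V)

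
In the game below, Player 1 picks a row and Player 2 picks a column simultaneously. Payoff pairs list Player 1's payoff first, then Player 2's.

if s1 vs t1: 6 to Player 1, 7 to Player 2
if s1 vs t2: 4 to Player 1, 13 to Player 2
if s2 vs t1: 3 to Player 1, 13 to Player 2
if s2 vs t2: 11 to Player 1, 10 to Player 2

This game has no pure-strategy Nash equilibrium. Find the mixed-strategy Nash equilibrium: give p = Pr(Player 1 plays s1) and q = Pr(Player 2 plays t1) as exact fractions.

In a mixed NE each player is indifferent between their pure strategies, so the opponent's mix sets the indifference.
Player 2 indifferent between t1 and t2: p·7 + (1−p)·13 = p·13 + (1−p)·10 ⟹ 13 + (-6)p = 10 + 3p ⟹ p = 1/3.
Player 1 indifferent between s1 and s2: q·6 + (1−q)·4 = q·3 + (1−q)·11 ⟹ 4 + 2q = 11 + (-8)q ⟹ q = 7/10.

p = 1/3, q = 7/10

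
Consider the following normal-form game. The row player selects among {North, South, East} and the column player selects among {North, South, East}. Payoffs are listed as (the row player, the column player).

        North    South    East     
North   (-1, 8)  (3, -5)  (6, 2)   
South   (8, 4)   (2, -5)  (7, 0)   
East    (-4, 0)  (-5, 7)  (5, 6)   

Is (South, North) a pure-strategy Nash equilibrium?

Yes

Holding the column player at North: the row player gets 8 from South, versus -1 from North, -4 from East. No profitable deviation for the row player.
Holding the row player at South: the column player gets 4 from North, versus -5 from South, 0 from East. No profitable deviation for the column player either.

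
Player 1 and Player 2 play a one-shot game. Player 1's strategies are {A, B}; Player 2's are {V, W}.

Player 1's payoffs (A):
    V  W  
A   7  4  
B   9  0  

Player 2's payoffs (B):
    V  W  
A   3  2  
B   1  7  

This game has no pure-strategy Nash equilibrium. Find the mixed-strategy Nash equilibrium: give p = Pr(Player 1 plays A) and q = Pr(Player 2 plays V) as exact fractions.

Each player's mixing probability is pinned down by making the *other* player indifferent.
Player 2 indifferent between V and W: p·3 + (1−p)·1 = p·2 + (1−p)·7 ⟹ 1 + 2p = 7 + (-5)p ⟹ p = 6/7.
Player 1 indifferent between A and B: q·7 + (1−q)·4 = q·9 + (1−q)·0 ⟹ 4 + 3q = 0 + 9q ⟹ q = 2/3.

p = 6/7, q = 2/3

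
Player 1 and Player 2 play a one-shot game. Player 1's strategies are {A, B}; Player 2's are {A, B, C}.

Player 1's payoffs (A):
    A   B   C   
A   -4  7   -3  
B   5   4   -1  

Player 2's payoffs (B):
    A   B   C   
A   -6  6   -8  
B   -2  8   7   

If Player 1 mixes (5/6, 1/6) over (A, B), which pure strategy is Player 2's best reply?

B

Compute Player 2's expected payoff from each pure strategy against the given mix.
A: (5/6)·(-6) + (1/6)·(-2) = -16/3
B: (5/6)·6 + (1/6)·8 = 19/3
C: (5/6)·(-8) + (1/6)·7 = -11/2
Highest expected payoff is 19/3, from B.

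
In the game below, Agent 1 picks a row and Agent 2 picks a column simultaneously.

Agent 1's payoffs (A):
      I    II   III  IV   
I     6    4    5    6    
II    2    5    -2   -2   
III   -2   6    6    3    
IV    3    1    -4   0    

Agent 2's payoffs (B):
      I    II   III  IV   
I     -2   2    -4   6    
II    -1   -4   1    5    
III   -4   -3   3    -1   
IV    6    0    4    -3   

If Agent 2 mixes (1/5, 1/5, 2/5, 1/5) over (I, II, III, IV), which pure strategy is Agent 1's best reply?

I

Agent 1's best reply maximizes expected payoff against the mix.
I: (1/5)·6 + (1/5)·4 + (2/5)·5 + (1/5)·6 = 26/5
II: (1/5)·2 + (1/5)·5 + (2/5)·(-2) + (1/5)·(-2) = 1/5
III: (1/5)·(-2) + (1/5)·6 + (2/5)·6 + (1/5)·3 = 19/5
IV: (1/5)·3 + (1/5)·1 + (2/5)·(-4) + (1/5)·0 = -4/5
Highest expected payoff is 26/5, from I.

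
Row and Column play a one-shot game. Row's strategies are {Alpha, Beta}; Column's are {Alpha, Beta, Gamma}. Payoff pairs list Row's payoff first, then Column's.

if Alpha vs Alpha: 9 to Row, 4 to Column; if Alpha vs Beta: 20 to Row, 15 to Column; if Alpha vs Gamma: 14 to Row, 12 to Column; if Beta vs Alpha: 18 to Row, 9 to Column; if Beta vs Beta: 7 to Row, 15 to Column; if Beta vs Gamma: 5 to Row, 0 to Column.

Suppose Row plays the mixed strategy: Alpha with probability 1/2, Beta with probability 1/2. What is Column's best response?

Compute Column's expected payoff from each pure strategy against the given mix.
Alpha: (1/2)·4 + (1/2)·9 = 13/2
Beta: (1/2)·15 + (1/2)·15 = 15
Gamma: (1/2)·12 + (1/2)·0 = 6
Highest expected payoff is 15, from Beta.

Beta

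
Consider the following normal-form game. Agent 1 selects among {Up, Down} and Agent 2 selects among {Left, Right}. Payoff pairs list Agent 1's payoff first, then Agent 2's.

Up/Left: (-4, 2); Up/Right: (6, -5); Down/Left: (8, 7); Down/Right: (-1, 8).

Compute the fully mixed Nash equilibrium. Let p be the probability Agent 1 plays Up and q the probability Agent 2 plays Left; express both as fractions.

p = 1/8, q = 7/19

Each player's mixing probability is pinned down by making the *other* player indifferent.
Agent 2 indifferent between Left and Right: p·2 + (1−p)·7 = p·(-5) + (1−p)·8 ⟹ 7 + (-5)p = 8 + (-13)p ⟹ p = 1/8.
Agent 1 indifferent between Up and Down: q·(-4) + (1−q)·6 = q·8 + (1−q)·(-1) ⟹ 6 + (-10)q = (-1) + 9q ⟹ q = 7/19.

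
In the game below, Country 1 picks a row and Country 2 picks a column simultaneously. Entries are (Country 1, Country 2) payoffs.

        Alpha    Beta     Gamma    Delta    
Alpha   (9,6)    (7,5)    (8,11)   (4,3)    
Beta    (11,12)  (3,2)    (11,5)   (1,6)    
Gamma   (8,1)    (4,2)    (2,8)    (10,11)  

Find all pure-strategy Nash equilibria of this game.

Check mutual best responses: a cell is a NE iff neither player can gain by unilaterally deviating.
Country 1's best responses — vs Alpha: Beta (payoff 11); vs Beta: Alpha (payoff 7); vs Gamma: Beta (payoff 11); vs Delta: Gamma (payoff 10).
Country 2's best responses — vs Alpha: Gamma (payoff 11); vs Beta: Alpha (payoff 12); vs Gamma: Delta (payoff 11).
Mutual best responses occur at (Beta, Alpha) and (Gamma, Delta); at each, neither player gains by switching.

(Beta, Alpha) and (Gamma, Delta)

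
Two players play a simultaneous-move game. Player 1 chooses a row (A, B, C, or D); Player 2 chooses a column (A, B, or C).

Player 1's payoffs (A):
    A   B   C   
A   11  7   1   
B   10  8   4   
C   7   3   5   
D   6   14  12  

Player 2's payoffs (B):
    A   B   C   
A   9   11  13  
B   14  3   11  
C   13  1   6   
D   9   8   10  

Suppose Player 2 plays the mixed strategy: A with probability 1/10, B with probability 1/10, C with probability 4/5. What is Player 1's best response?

D

Compute Player 1's expected payoff from each pure strategy against the given mix.
A: (1/10)·11 + (1/10)·7 + (4/5)·1 = 13/5
B: (1/10)·10 + (1/10)·8 + (4/5)·4 = 5
C: (1/10)·7 + (1/10)·3 + (4/5)·5 = 5
D: (1/10)·6 + (1/10)·14 + (4/5)·12 = 58/5
Highest expected payoff is 58/5, from D.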